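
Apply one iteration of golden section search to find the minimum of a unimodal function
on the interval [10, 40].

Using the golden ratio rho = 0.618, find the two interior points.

Golden section search on [10, 40].
Golden ratio rho = 0.618 (approx).
Interior points:
  x_1 = 10 + (1-0.618)*30 = 21.4600
  x_2 = 10 + 0.618*30 = 28.5400
Compare f(x_1) and f(x_2) to determine which subinterval to keep.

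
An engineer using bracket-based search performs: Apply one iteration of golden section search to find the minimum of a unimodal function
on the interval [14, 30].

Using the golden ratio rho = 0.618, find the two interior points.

Golden section search on [14, 30].
Golden ratio rho = 0.618 (approx).
Interior points:
  x_1 = 14 + (1-0.618)*16 = 20.1120
  x_2 = 14 + 0.618*16 = 23.8880
Compare f(x_1) and f(x_2) to determine which subinterval to keep.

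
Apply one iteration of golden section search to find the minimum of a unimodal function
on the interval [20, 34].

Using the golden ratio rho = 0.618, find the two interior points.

Golden section search on [20, 34].
Golden ratio rho = 0.618 (approx).
Interior points:
  x_1 = 20 + (1-0.618)*14 = 25.3480
  x_2 = 20 + 0.618*14 = 28.6520
Compare f(x_1) and f(x_2) to determine which subinterval to keep.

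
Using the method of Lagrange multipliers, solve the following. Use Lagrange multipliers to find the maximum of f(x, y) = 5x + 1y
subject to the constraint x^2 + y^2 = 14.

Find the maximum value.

Set up Lagrange conditions: grad f = lambda * grad g
  5 = 2*lambda*x
  1 = 2*lambda*y
From these: x/y = 5/1, so x = 5t, y = 1t for some t.
Substitute into constraint: (5t)^2 + (1t)^2 = 14
  t^2 * 26 = 14
  t = sqrt(14/26)
Maximum = 5*x + 1*y = (5^2 + 1^2)*t = 26 * sqrt(14/26) = sqrt(364)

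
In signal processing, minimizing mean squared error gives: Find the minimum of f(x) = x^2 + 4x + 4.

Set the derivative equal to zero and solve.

f(x) = x^2 + 4x + 4
f'(x) = 2x + (4) = 0
x = -4/2 = -2
f(-2) = 0
Since f''(x) = 2 > 0, this is a minimum.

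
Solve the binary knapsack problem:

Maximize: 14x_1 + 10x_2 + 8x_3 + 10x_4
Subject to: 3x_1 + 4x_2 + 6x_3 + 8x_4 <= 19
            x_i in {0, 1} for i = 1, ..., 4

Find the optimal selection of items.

Items: item 1 (v=14, w=3), item 2 (v=10, w=4), item 3 (v=8, w=6), item 4 (v=10, w=8)
Capacity: 19
Checking all 16 subsets (w = total weight, v = total value):
  {}: w = 0, v = 0
  {1}: w = 3, v = 14
  {2}: w = 4, v = 10
  {3}: w = 6, v = 8
  {4}: w = 8, v = 10
  {1, 2}: w = 7, v = 24
  {1, 3}: w = 9, v = 22
  {1, 4}: w = 11, v = 24
  {2, 3}: w = 10, v = 18
  {2, 4}: w = 12, v = 20
  {3, 4}: w = 14, v = 18
  {1, 2, 3}: w = 13, v = 32
  {1, 2, 4}: w = 15, v = 34
  {1, 3, 4}: w = 17, v = 32
  {2, 3, 4}: w = 18, v = 28
  {1, 2, 3, 4}: w = 21 > 19, infeasible
Best feasible subset: items [1, 2, 4]
Total weight: 15 <= 19, total value: 34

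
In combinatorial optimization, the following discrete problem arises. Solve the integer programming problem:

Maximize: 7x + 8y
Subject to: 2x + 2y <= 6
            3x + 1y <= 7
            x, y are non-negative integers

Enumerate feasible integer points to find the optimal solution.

Constraint 1: 2x + 2y <= 6
Constraint 2: 3x + 1y <= 7
Feasible x range (need y >= 0): 0 <= x <= min(6/2, 7/3) => x in {0, ..., 2}.
Enumerate feasible integer points row by row (the coefficient of y is 8 > 0, so for each x the largest feasible y gives the best value):
  x = 0: y <= min((6 - 2*0)/2, (7 - 3*0)/1) => y in {0, ..., 3}; best 7*0 + 8*3 = 24
  x = 1: y <= min((6 - 2*1)/2, (7 - 3*1)/1) => y in {0, ..., 2}; best 7*1 + 8*2 = 23
  x = 2: y <= min((6 - 2*2)/2, (7 - 3*2)/1) => y in {0, ..., 1}; best 7*2 + 8*1 = 22
The maximum 7x + 8y = 24 is achieved at x = 0, y = 3.
Check: 2*0 + 2*3 = 6 <= 6 and 3*0 + 1*3 = 3 <= 7.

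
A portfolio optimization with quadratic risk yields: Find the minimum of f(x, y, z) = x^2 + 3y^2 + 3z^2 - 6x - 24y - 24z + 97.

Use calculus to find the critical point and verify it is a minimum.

f(x,y,z) = x^2 + 3y^2 + 3z^2 - 6x - 24y - 24z + 97
df/dx = 2x + (-6) = 0 => x = 3
df/dy = 6y + (-24) = 0 => y = 4
df/dz = 6z + (-24) = 0 => z = 4
f(3,4,4) = 1*(3)^2 + 3*(4)^2 + 3*(4)^2 + -6*(3) + -24*(4) + -24*(4) + 97 = -8
Hessian is diagonal with entries 2, 6, 6 > 0, confirmed minimum.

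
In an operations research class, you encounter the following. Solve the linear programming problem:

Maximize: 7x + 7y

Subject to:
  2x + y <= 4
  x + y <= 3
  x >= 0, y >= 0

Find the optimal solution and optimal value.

Feasible vertices: (0, 0), (0, 3), (1, 2), (2, 0)
Objective 7x + 7y at each:
  (0, 0): 0
  (0, 3): 21
  (1, 2): 21
  (2, 0): 14
Maximum is 21 at (0, 3).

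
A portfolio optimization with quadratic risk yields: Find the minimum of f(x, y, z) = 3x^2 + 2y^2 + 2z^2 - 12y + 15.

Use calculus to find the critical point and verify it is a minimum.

f(x,y,z) = 3x^2 + 2y^2 + 2z^2 - 12y + 15
df/dx = 6x + (0) = 0 => x = 0
df/dy = 4y + (-12) = 0 => y = 3
df/dz = 4z + (0) = 0 => z = 0
f(0,3,0) = 3*(0)^2 + 2*(3)^2 + 2*(0)^2 + -12*(3) + 15 = -3
Hessian is diagonal with entries 6, 4, 4 > 0, confirmed minimum.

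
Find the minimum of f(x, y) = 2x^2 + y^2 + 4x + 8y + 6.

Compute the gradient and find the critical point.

f(x,y) = 2x^2 + y^2 + 4x + 8y + 6
df/dx = 4x + (4) = 0  =>  x = -1
df/dy = 2y + (8) = 0  =>  y = -4
f(-1, -4) = 2*(-1)^2 + 1*(-4)^2 + 4*(-1) + 8*(-4) + 6 = -12
Hessian is diagonal with entries 4, 2 > 0, so this is a minimum.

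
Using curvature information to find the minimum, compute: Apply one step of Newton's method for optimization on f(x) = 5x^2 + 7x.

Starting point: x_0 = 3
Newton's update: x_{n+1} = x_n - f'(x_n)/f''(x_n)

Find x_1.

f(x) = 5x^2 + 7x
f'(x) = 10x + (7), f''(x) = 10
Newton step: x_1 = x_0 - f'(x_0)/f''(x_0)
f'(3) = 37
x_1 = 3 - 37/10 = -7/10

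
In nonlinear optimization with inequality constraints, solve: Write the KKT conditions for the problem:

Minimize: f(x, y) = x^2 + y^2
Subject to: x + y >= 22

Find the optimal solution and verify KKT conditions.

KKT conditions for min x^2 + y^2 s.t. x + y >= 22:
Stationarity: 2x = mu, 2y = mu
So x = y = mu/2.
Complementary slackness: mu*(x + y - 22) = 0
Primal feasibility: x + y >= 22; dual feasibility: mu >= 0
If mu = 0 then x = y = 0, but 0 + 0 < 22 is infeasible, so the constraint is active.
Constraint active: x + y = 2*(mu/2) = 22 => mu = 22
x = y = 11, f = 242
Verify: stationarity 2*11 = 22 = mu; primal 11 + 11 = 22 >= 22; dual mu = 22 >= 0; complementary slackness 22*(22 - 22) = 0. All KKT conditions hold.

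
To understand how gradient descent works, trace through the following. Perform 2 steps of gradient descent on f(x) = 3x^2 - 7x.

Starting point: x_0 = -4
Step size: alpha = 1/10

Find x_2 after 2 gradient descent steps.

f(x) = 3x^2 - 7x, f'(x) = 6x + (-7)
Step 1: f'(-4) = -31, x_1 = -4 - 1/10 * -31 = -9/10
Step 2: f'(-9/10) = -62/5, x_2 = -9/10 - 1/10 * -62/5 = 17/50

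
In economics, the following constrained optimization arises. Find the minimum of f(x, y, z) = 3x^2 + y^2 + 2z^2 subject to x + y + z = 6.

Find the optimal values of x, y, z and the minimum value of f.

Using Lagrange multipliers on f = 3x^2 + y^2 + 2z^2 with constraint x + y + z = 6:
Conditions: 2*3*x = lambda, 2*1*y = lambda, 2*2*z = lambda
So x = lambda/6, y = lambda/2, z = lambda/4
Substituting into constraint: lambda * (11/12) = 6
lambda = 72/11
x = 12/11, y = 36/11, z = 18/11
Minimum value = 216/11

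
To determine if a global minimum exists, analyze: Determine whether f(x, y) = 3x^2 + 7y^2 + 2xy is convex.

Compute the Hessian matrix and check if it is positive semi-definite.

f(x,y) = 3x^2 + 7y^2 + 2xy
Hessian H = [[6, 2], [2, 14]]
trace(H) = 20, det(H) = 80
Eigenvalues: (20 +/- sqrt(80)) / 2 = 14.47, 5.528
Since both eigenvalues > 0, f is convex.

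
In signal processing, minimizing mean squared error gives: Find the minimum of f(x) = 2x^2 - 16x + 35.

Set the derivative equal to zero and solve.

f(x) = 2x^2 - 16x + 35
f'(x) = 4x + (-16) = 0
x = 16/4 = 4
f(4) = 3
Since f''(x) = 4 > 0, this is a minimum.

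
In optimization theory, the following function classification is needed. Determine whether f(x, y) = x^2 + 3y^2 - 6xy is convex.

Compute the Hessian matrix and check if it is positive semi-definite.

f(x,y) = x^2 + 3y^2 - 6xy
Hessian H = [[2, -6], [-6, 6]]
trace(H) = 8, det(H) = -24
Eigenvalues: (8 +/- sqrt(160)) / 2 = 10.32, -2.325
Since not both eigenvalues positive, f is neither convex nor concave.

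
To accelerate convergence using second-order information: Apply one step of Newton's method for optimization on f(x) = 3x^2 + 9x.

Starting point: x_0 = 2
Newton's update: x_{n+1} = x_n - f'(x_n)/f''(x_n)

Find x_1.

f(x) = 3x^2 + 9x
f'(x) = 6x + (9), f''(x) = 6
Newton step: x_1 = x_0 - f'(x_0)/f''(x_0)
f'(2) = 21
x_1 = 2 - 21/6 = -3/2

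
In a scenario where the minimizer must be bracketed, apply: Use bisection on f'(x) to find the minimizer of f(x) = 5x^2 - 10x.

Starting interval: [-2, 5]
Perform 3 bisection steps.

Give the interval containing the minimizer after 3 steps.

Finding critical point of f(x) = 5x^2 - 10x using bisection on f'(x) = 10x + -10.
f'(x) = 0 when x = 1.
Starting interval: [-2, 5]
Step 1: mid = 3/2, f'(mid) = 5, new interval = [-2, 3/2]
Step 2: mid = -1/4, f'(mid) = -25/2, new interval = [-1/4, 3/2]
Step 3: mid = 5/8, f'(mid) = -15/4, new interval = [5/8, 3/2]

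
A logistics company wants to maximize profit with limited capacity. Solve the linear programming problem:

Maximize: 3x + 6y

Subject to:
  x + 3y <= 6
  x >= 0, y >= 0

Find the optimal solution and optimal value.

The feasible region has vertices at [(0, 0), (6, 0), (0, 2)].
Checking objective 3x + 6y at each vertex:
  (0, 0): 3*0 + 6*0 = 0
  (6, 0): 3*6 + 6*0 = 18
  (0, 2): 3*0 + 6*2 = 12
Maximum is 18 at (6, 0).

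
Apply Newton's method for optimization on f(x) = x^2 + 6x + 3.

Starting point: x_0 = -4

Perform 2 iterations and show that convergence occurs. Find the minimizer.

f(x) = x^2 + 6x + 3, f'(x) = 2x + (6), f''(x) = 2
Step 1: f'(-4) = -2, x_1 = -4 - -2/2 = -3
Step 2: f'(-3) = 0, x_2 = -3 (converged)
Newton's method converges in 1 step for quadratics.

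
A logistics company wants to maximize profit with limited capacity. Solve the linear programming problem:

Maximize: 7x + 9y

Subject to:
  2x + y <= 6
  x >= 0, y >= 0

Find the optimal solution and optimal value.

The feasible region has vertices at [(0, 0), (3, 0), (0, 6)].
Checking objective 7x + 9y at each vertex:
  (0, 0): 7*0 + 9*0 = 0
  (3, 0): 7*3 + 9*0 = 21
  (0, 6): 7*0 + 9*6 = 54
Maximum is 54 at (0, 6).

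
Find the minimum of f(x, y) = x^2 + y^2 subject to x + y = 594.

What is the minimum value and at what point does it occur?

Substitute y = 594 - x into f(x,y) = x^2 + y^2:
g(x) = x^2 + (594 - x)^2 = 2x^2 - 1188x + 352836
g'(x) = 4x - 1188 = 0  =>  x = 297
y = 594 - 297 = 297
Minimum value = 297^2 + 297^2 = 176418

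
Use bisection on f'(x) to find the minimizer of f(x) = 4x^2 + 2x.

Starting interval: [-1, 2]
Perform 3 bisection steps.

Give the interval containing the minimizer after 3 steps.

Finding critical point of f(x) = 4x^2 + 2x using bisection on f'(x) = 8x + 2.
f'(x) = 0 when x = -1/4.
Starting interval: [-1, 2]
Step 1: mid = 1/2, f'(mid) = 6, new interval = [-1, 1/2]
Step 2: mid = -1/4, f'(mid) = 0, new interval = [-1/4, -1/4]
Step 3: mid = -1/4, f'(mid) = 0, new interval = [-1/4, -1/4]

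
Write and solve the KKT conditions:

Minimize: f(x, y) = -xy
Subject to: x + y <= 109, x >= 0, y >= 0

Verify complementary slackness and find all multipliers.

Problem: min -xy s.t. x + y <= 109 (multiplier lambda), x >= 0 (mu_x), y >= 0 (mu_y)
KKT stationarity: -y + lambda - mu_x = 0, -x + lambda - mu_y = 0, with lambda, mu_x, mu_y >= 0
Complementary slackness: lambda*(x + y - 109) = 0, mu_x*x = 0, mu_y*y = 0
If lambda = 0: y = -mu_x <= 0 and x = -mu_y <= 0 force x = y = 0 with f = 0; but x = y = 109/2 is feasible with f = -11881/4 < 0, so this is not the minimum. Hence lambda > 0 and x + y = 109.
Try x > 0, y > 0 (so mu_x = mu_y = 0): y = lambda, x = lambda => x = y = lambda
x + y = 109 => 2*lambda = 109 => lambda = 109/2
x* = y* = 109/2 > 0, consistent with mu_x = mu_y = 0.
(Any feasible point with x = 0 or y = 0 has f = 0 > -11881/4, so the minimum is not on those boundaries.)
min(-xy) = -11881/4 (i.e. max xy = 11881/4)
Multipliers: lambda = 109/2, mu_x = 0, mu_y = 0
Complementary slackness: lambda*(x + y - 109) = 109/2*(109/2 + 109/2 - 109) = 0, mu_x*x = 0*109/2 = 0, mu_y*y = 0*109/2 = 0. Satisfied.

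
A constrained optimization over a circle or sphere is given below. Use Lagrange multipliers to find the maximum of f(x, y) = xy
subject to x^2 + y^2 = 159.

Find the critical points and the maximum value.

Lagrange conditions: y = 2*lambda*x and x = 2*lambda*y
If x = 0 then y = 0, violating the constraint, so x, y != 0.
Dividing: y/x = x/y => x^2 = y^2 => y = x or y = -x
Constraint: 2x^2 = 159 => x^2 = 159/2 => x = +/-sqrt(159/2)
Critical points: (sqrt(159/2), sqrt(159/2)), (-sqrt(159/2), -sqrt(159/2)), (sqrt(159/2), -sqrt(159/2)), (-sqrt(159/2), sqrt(159/2))
  y = x:  xy = x^2 = 159/2  at (sqrt(159/2), sqrt(159/2)) and (-sqrt(159/2), -sqrt(159/2))
  y = -x: xy = -x^2 = -159/2 at (sqrt(159/2), -sqrt(159/2)) and (-sqrt(159/2), sqrt(159/2))
Maximum xy = 159/2 at (sqrt(159/2), sqrt(159/2)) and (-sqrt(159/2), -sqrt(159/2))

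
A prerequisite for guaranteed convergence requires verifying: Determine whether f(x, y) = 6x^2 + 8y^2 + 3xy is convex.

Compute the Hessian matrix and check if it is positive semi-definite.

f(x,y) = 6x^2 + 8y^2 + 3xy
Hessian H = [[12, 3], [3, 16]]
trace(H) = 28, det(H) = 183
Eigenvalues: (28 +/- sqrt(52)) / 2 = 17.61, 10.39
Since both eigenvalues > 0, f is convex.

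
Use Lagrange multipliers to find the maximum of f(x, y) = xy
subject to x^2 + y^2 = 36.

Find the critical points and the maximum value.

Lagrange conditions: y = 2*lambda*x and x = 2*lambda*y
If x = 0 then y = 0, violating the constraint, so x, y != 0.
Dividing: y/x = x/y => x^2 = y^2 => y = x or y = -x
Constraint: 2x^2 = 36 => x^2 = 18 => x = +/-sqrt(18)
Critical points: (sqrt(18), sqrt(18)), (-sqrt(18), -sqrt(18)), (sqrt(18), -sqrt(18)), (-sqrt(18), sqrt(18))
  y = x:  xy = x^2 = 18  at (sqrt(18), sqrt(18)) and (-sqrt(18), -sqrt(18))
  y = -x: xy = -x^2 = -18 at (sqrt(18), -sqrt(18)) and (-sqrt(18), sqrt(18))
Maximum xy = 18 at (sqrt(18), sqrt(18)) and (-sqrt(18), -sqrt(18))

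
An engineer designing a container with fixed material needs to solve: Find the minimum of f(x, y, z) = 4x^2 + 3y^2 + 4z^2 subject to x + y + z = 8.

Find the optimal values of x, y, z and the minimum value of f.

Using Lagrange multipliers on f = 4x^2 + 3y^2 + 4z^2 with constraint x + y + z = 8:
Conditions: 2*4*x = lambda, 2*3*y = lambda, 2*4*z = lambda
So x = lambda/8, y = lambda/6, z = lambda/8
Substituting into constraint: lambda * (5/12) = 8
lambda = 96/5
x = 12/5, y = 16/5, z = 12/5
Minimum value = 384/5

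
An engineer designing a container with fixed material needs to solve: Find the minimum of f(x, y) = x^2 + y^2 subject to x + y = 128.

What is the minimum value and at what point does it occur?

Substitute y = 128 - x into f(x,y) = x^2 + y^2:
g(x) = x^2 + (128 - x)^2 = 2x^2 - 256x + 16384
g'(x) = 4x - 256 = 0  =>  x = 64
y = 128 - 64 = 64
Minimum value = 64^2 + 64^2 = 8192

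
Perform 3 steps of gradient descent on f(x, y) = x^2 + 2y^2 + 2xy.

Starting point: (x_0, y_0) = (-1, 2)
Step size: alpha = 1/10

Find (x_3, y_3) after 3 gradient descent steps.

f(x,y) = x^2 + 2y^2 + 2xy
grad_x = 2x + 2y, grad_y = 4y + 2x
Step 1: grad = (2, 6), (-6/5, 7/5)
Step 2: grad = (2/5, 16/5), (-31/25, 27/25)
Step 3: grad = (-8/25, 46/25), (-151/125, 112/125)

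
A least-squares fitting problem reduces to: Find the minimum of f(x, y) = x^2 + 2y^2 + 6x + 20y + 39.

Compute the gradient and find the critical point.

f(x,y) = x^2 + 2y^2 + 6x + 20y + 39
df/dx = 2x + (6) = 0  =>  x = -3
df/dy = 4y + (20) = 0  =>  y = -5
f(-3, -5) = 1*(-3)^2 + 2*(-5)^2 + 6*(-3) + 20*(-5) + 39 = -20
Hessian is diagonal with entries 2, 4 > 0, so this is a minimum.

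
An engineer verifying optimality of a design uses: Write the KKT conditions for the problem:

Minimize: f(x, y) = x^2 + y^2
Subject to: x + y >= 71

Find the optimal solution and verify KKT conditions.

KKT conditions for min x^2 + y^2 s.t. x + y >= 71:
Stationarity: 2x = mu, 2y = mu
So x = y = mu/2.
Complementary slackness: mu*(x + y - 71) = 0
Primal feasibility: x + y >= 71; dual feasibility: mu >= 0
If mu = 0 then x = y = 0, but 0 + 0 < 71 is infeasible, so the constraint is active.
Constraint active: x + y = 2*(mu/2) = 71 => mu = 71
x = y = 71/2, f = 5041/2
Verify: stationarity 2*(71/2) = 71 = mu; primal 71/2 + 71/2 = 71 >= 71; dual mu = 71 >= 0; complementary slackness 71*(71 - 71) = 0. All KKT conditions hold.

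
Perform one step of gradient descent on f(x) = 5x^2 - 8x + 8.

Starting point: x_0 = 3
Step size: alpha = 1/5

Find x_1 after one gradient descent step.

f(x) = 5x^2 - 8x + 8
f'(x) = 10x - 8
f'(3) = 10*3 + (-8) = 22
x_1 = x_0 - alpha * f'(x_0) = 3 - 1/5 * 22 = -7/5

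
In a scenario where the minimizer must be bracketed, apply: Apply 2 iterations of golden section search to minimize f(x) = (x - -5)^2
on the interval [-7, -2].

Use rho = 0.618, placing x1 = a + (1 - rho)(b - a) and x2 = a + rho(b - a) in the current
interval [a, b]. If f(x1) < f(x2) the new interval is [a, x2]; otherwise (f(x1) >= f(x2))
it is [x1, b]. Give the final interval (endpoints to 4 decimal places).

Golden section search for min of f(x) = (x - -5)^2 on [-7, -2].
Each step: x1 = a + (1 - rho)(b - a), x2 = a + rho(b - a); if f(x1) < f(x2) keep [a, x2], otherwise keep [x1, b].
Step 1: [-7.0000, -2.0000], x1=-5.0900 (f=0.0081), x2=-3.9100 (f=1.1881); f(x1) < f(x2) => keep [-7.0000, -3.9100]
Step 2: [-7.0000, -3.9100], x1=-5.8196 (f=0.6718), x2=-5.0904 (f=0.0082); f(x1) > f(x2) => keep [-5.8196, -3.9100]
Final interval: [-5.8196, -3.9100]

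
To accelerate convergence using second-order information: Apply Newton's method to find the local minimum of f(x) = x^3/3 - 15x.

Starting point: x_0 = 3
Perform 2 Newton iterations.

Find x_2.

f(x) = x^3/3 - 15x
f'(x) = x^2 - 15, f''(x) = 2x
Newton update: x_{n+1} = x_n - (x_n^2 - 15)/(2*x_n)
Step 1: x_0 = 3, f'=-6, f''=6, x_1 = 4
Step 2: x_1 = 4, f'=1, f''=8, x_2 = 31/8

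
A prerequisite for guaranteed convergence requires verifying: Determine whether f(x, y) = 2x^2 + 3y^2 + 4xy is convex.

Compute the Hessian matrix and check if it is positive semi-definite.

f(x,y) = 2x^2 + 3y^2 + 4xy
Hessian H = [[4, 4], [4, 6]]
trace(H) = 10, det(H) = 8
Eigenvalues: (10 +/- sqrt(68)) / 2 = 9.123, 0.8769
Since both eigenvalues > 0, f is convex.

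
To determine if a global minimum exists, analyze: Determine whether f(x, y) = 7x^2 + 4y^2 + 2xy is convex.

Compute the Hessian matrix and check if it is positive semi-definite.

f(x,y) = 7x^2 + 4y^2 + 2xy
Hessian H = [[14, 2], [2, 8]]
trace(H) = 22, det(H) = 108
Eigenvalues: (22 +/- sqrt(52)) / 2 = 14.61, 7.394
Since both eigenvalues > 0, f is convex.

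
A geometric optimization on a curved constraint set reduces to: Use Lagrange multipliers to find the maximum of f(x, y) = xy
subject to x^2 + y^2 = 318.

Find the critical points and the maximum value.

Lagrange conditions: y = 2*lambda*x and x = 2*lambda*y
If x = 0 then y = 0, violating the constraint, so x, y != 0.
Dividing: y/x = x/y => x^2 = y^2 => y = x or y = -x
Constraint: 2x^2 = 318 => x^2 = 159 => x = +/-sqrt(159)
Critical points: (sqrt(159), sqrt(159)), (-sqrt(159), -sqrt(159)), (sqrt(159), -sqrt(159)), (-sqrt(159), sqrt(159))
  y = x:  xy = x^2 = 159  at (sqrt(159), sqrt(159)) and (-sqrt(159), -sqrt(159))
  y = -x: xy = -x^2 = -159 at (sqrt(159), -sqrt(159)) and (-sqrt(159), sqrt(159))
Maximum xy = 159 at (sqrt(159), sqrt(159)) and (-sqrt(159), -sqrt(159))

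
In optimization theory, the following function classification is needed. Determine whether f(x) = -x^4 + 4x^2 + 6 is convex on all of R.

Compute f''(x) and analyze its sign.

f(x) = -x^4 + 4x^2 + 6
f'(x) = -4x^3 + 8x
f''(x) = -12x^2 + 8
f''(x) = -12x^2 + 8 -> -inf as |x| -> inf
Therefore, f is not globally convex on R.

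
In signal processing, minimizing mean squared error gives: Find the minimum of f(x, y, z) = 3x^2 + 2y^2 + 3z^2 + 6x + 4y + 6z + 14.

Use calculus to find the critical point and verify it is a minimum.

f(x,y,z) = 3x^2 + 2y^2 + 3z^2 + 6x + 4y + 6z + 14
df/dx = 6x + (6) = 0 => x = -1
df/dy = 4y + (4) = 0 => y = -1
df/dz = 6z + (6) = 0 => z = -1
f(-1,-1,-1) = 3*(-1)^2 + 2*(-1)^2 + 3*(-1)^2 + 6*(-1) + 4*(-1) + 6*(-1) + 14 = 6
Hessian is diagonal with entries 6, 4, 6 > 0, confirmed minimum.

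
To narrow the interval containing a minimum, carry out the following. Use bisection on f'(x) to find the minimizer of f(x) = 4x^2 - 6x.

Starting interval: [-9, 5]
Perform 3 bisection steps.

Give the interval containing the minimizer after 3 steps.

Finding critical point of f(x) = 4x^2 - 6x using bisection on f'(x) = 8x + -6.
f'(x) = 0 when x = 3/4.
Starting interval: [-9, 5]
Step 1: mid = -2, f'(mid) = -22, new interval = [-2, 5]
Step 2: mid = 3/2, f'(mid) = 6, new interval = [-2, 3/2]
Step 3: mid = -1/4, f'(mid) = -8, new interval = [-1/4, 3/2]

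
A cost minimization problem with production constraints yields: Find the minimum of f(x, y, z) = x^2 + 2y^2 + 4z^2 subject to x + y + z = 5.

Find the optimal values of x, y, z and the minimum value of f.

Using Lagrange multipliers on f = x^2 + 2y^2 + 4z^2 with constraint x + y + z = 5:
Conditions: 2*1*x = lambda, 2*2*y = lambda, 2*4*z = lambda
So x = lambda/2, y = lambda/4, z = lambda/8
Substituting into constraint: lambda * (7/8) = 5
lambda = 40/7
x = 20/7, y = 10/7, z = 5/7
Minimum value = 100/7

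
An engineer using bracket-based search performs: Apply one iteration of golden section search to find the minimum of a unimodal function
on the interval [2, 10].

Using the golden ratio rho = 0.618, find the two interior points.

Golden section search on [2, 10].
Golden ratio rho = 0.618 (approx).
Interior points:
  x_1 = 2 + (1-0.618)*8 = 5.0560
  x_2 = 2 + 0.618*8 = 6.9440
Compare f(x_1) and f(x_2) to determine which subinterval to keep.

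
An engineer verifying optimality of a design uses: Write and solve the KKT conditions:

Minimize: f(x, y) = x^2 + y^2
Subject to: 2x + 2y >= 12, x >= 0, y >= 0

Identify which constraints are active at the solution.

KKT conditions for min x^2 + y^2 s.t. 2x + 2y >= 12, x >= 0, y >= 0:
Stationarity: 2x = mu*2 + mu_x, 2y = mu*2 + mu_y, with mu, mu_x, mu_y >= 0
Complementary slackness: mu*(2x + 2y - 12) = 0, mu_x*x = 0, mu_y*y = 0
(0, 0) is infeasible (2*0 + 2*0 < 12), so if mu = 0 stationarity would force x = mu_x/2 >= 0, y = mu_y/2 >= 0 with mu_x*x = mu_y*y = 0, i.e. x = y = 0: contradiction. Hence mu > 0 and 2x + 2y = 12 is active.
Try x > 0, y > 0 (so mu_x = mu_y = 0): x = 2*mu/2, y = 2*mu/2
Substitute: 2*(2*mu/2) + 2*(2*mu/2) = 12
  mu*8/2 = 12 => mu = 3
x* = 3 > 0, y* = 3 > 0, consistent with mu_x = mu_y = 0.
f is convex and the constraints are linear, so this KKT point is the global minimum.
f* = 18
Active constraints: 2x + 2y >= 12 (holds with equality, mu = 3 > 0); x >= 0 and y >= 0 are inactive (mu_x = mu_y = 0).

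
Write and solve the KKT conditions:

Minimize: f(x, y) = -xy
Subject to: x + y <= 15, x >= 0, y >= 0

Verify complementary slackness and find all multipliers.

Problem: min -xy s.t. x + y <= 15 (multiplier lambda), x >= 0 (mu_x), y >= 0 (mu_y)
KKT stationarity: -y + lambda - mu_x = 0, -x + lambda - mu_y = 0, with lambda, mu_x, mu_y >= 0
Complementary slackness: lambda*(x + y - 15) = 0, mu_x*x = 0, mu_y*y = 0
If lambda = 0: y = -mu_x <= 0 and x = -mu_y <= 0 force x = y = 0 with f = 0; but x = y = 15/2 is feasible with f = -225/4 < 0, so this is not the minimum. Hence lambda > 0 and x + y = 15.
Try x > 0, y > 0 (so mu_x = mu_y = 0): y = lambda, x = lambda => x = y = lambda
x + y = 15 => 2*lambda = 15 => lambda = 15/2
x* = y* = 15/2 > 0, consistent with mu_x = mu_y = 0.
(Any feasible point with x = 0 or y = 0 has f = 0 > -225/4, so the minimum is not on those boundaries.)
min(-xy) = -225/4 (i.e. max xy = 225/4)
Multipliers: lambda = 15/2, mu_x = 0, mu_y = 0
Complementary slackness: lambda*(x + y - 15) = 15/2*(15/2 + 15/2 - 15) = 0, mu_x*x = 0*15/2 = 0, mu_y*y = 0*15/2 = 0. Satisfied.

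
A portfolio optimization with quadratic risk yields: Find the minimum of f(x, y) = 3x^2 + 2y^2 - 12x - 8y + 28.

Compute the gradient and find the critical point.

f(x,y) = 3x^2 + 2y^2 - 12x - 8y + 28
df/dx = 6x + (-12) = 0  =>  x = 2
df/dy = 4y + (-8) = 0  =>  y = 2
f(2, 2) = 3*(2)^2 + 2*(2)^2 + -12*(2) + -8*(2) + 28 = 8
Hessian is diagonal with entries 6, 4 > 0, so this is a minimum.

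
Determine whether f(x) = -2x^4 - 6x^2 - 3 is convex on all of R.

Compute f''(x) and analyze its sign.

f(x) = -2x^4 - 6x^2 - 3
f'(x) = -8x^3 + -12x
f''(x) = -24x^2 + -12
f''(x) = -24x^2 + -12 <= -12 < 0 for all x
Therefore, f is concave on R.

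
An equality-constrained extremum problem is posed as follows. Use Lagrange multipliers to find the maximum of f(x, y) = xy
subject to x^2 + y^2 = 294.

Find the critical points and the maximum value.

Lagrange conditions: y = 2*lambda*x and x = 2*lambda*y
If x = 0 then y = 0, violating the constraint, so x, y != 0.
Dividing: y/x = x/y => x^2 = y^2 => y = x or y = -x
Constraint: 2x^2 = 294 => x^2 = 147 => x = +/-sqrt(147)
Critical points: (sqrt(147), sqrt(147)), (-sqrt(147), -sqrt(147)), (sqrt(147), -sqrt(147)), (-sqrt(147), sqrt(147))
  y = x:  xy = x^2 = 147  at (sqrt(147), sqrt(147)) and (-sqrt(147), -sqrt(147))
  y = -x: xy = -x^2 = -147 at (sqrt(147), -sqrt(147)) and (-sqrt(147), sqrt(147))
Maximum xy = 147 at (sqrt(147), sqrt(147)) and (-sqrt(147), -sqrt(147))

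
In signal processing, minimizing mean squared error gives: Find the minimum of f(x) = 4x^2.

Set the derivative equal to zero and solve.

f(x) = 4x^2
f'(x) = 8x + (0) = 0
x = 0/8 = 0
f(0) = 0
Since f''(x) = 8 > 0, this is a minimum.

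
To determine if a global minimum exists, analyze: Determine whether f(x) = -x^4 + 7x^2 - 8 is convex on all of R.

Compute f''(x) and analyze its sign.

f(x) = -x^4 + 7x^2 - 8
f'(x) = -4x^3 + 14x
f''(x) = -12x^2 + 14
f''(x) = -12x^2 + 14 -> -inf as |x| -> inf
Therefore, f is not globally convex on R.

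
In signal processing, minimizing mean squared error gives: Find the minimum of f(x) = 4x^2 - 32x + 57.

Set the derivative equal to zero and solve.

f(x) = 4x^2 - 32x + 57
f'(x) = 8x + (-32) = 0
x = 32/8 = 4
f(4) = -7
Since f''(x) = 8 > 0, this is a minimum.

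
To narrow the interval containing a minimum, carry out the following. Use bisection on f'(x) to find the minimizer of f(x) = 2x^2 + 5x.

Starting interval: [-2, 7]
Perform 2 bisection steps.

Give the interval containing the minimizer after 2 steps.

Finding critical point of f(x) = 2x^2 + 5x using bisection on f'(x) = 4x + 5.
f'(x) = 0 when x = -5/4.
Starting interval: [-2, 7]
Step 1: mid = 5/2, f'(mid) = 15, new interval = [-2, 5/2]
Step 2: mid = 1/4, f'(mid) = 6, new interval = [-2, 1/4]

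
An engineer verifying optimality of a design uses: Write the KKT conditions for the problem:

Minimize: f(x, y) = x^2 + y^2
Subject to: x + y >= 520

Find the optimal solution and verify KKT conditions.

KKT conditions for min x^2 + y^2 s.t. x + y >= 520:
Stationarity: 2x = mu, 2y = mu
So x = y = mu/2.
Complementary slackness: mu*(x + y - 520) = 0
Primal feasibility: x + y >= 520; dual feasibility: mu >= 0
If mu = 0 then x = y = 0, but 0 + 0 < 520 is infeasible, so the constraint is active.
Constraint active: x + y = 2*(mu/2) = 520 => mu = 520
x = y = 260, f = 135200
Verify: stationarity 2*260 = 520 = mu; primal 260 + 260 = 520 >= 520; dual mu = 520 >= 0; complementary slackness 520*(520 - 520) = 0. All KKT conditions hold.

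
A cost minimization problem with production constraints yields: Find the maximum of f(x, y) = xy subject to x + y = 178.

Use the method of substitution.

Substitute y = 178 - x into f(x,y) = xy:
g(x) = x(178 - x) = 178x - x^2
g'(x) = 178 - 2x = 0  =>  x = 89
y = 178 - 89 = 89
Maximum value = 89 * 89 = 7921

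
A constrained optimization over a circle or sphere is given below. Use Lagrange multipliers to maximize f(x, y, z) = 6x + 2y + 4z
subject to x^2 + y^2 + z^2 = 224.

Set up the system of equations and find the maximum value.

Lagrange conditions: 6 = 2*lambda*x, 2 = 2*lambda*y, 4 = 2*lambda*z
So x:6 = y:2 = z:4, i.e. x = 6t, y = 2t, z = 4t
Constraint: t^2*(6^2 + 2^2 + 4^2) = 224
  t^2 * 56 = 224  =>  t = sqrt(4)
Maximum = 6*6t + 2*2t + 4*4t = 56*sqrt(4) = 112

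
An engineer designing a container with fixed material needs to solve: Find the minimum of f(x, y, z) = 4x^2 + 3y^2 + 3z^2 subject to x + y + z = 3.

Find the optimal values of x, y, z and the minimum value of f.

Using Lagrange multipliers on f = 4x^2 + 3y^2 + 3z^2 with constraint x + y + z = 3:
Conditions: 2*4*x = lambda, 2*3*y = lambda, 2*3*z = lambda
So x = lambda/8, y = lambda/6, z = lambda/6
Substituting into constraint: lambda * (11/24) = 3
lambda = 72/11
x = 9/11, y = 12/11, z = 12/11
Minimum value = 108/11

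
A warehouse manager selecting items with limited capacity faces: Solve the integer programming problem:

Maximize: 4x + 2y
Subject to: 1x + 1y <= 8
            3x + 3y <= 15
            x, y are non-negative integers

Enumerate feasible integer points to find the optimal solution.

Constraint 1: 1x + 1y <= 8
Constraint 2: 3x + 3y <= 15
Feasible x range (need y >= 0): 0 <= x <= min(8/1, 15/3) => x in {0, ..., 5}.
Enumerate feasible integer points row by row (the coefficient of y is 2 > 0, so for each x the largest feasible y gives the best value):
  x = 0: y <= min((8 - 1*0)/1, (15 - 3*0)/3) => y in {0, ..., 5}; best 4*0 + 2*5 = 10
  x = 1: y <= min((8 - 1*1)/1, (15 - 3*1)/3) => y in {0, ..., 4}; best 4*1 + 2*4 = 12
  x = 2: y <= min((8 - 1*2)/1, (15 - 3*2)/3) => y in {0, ..., 3}; best 4*2 + 2*3 = 14
  x = 3: y <= min((8 - 1*3)/1, (15 - 3*3)/3) => y in {0, ..., 2}; best 4*3 + 2*2 = 16
  x = 4: y <= min((8 - 1*4)/1, (15 - 3*4)/3) => y in {0, ..., 1}; best 4*4 + 2*1 = 18
  x = 5: y <= min((8 - 1*5)/1, (15 - 3*5)/3) => y in {0}; best 4*5 + 2*0 = 20
The maximum 4x + 2y = 20 is achieved at x = 5, y = 0.
Check: 1*5 + 1*0 = 5 <= 8 and 3*5 + 3*0 = 15 <= 15.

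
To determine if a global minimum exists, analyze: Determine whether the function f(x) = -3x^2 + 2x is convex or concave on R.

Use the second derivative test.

f(x) = -3x^2 + 2x
f'(x) = -6x + 2
f''(x) = -6
Since f''(x) = -6 < 0 for all x, f is concave on R.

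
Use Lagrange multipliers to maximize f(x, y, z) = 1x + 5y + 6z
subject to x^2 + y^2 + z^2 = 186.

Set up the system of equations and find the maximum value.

Lagrange conditions: 1 = 2*lambda*x, 5 = 2*lambda*y, 6 = 2*lambda*z
So x:1 = y:5 = z:6, i.e. x = 1t, y = 5t, z = 6t
Constraint: t^2*(1^2 + 5^2 + 6^2) = 186
  t^2 * 62 = 186  =>  t = sqrt(3)
Maximum = 1*1t + 5*5t + 6*6t = 62*sqrt(3) = sqrt(11532)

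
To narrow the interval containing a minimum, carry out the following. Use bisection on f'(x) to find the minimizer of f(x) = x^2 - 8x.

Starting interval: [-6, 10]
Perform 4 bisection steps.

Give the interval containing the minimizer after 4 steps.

Finding critical point of f(x) = x^2 - 8x using bisection on f'(x) = 2x + -8.
f'(x) = 0 when x = 4.
Starting interval: [-6, 10]
Step 1: mid = 2, f'(mid) = -4, new interval = [2, 10]
Step 2: mid = 6, f'(mid) = 4, new interval = [2, 6]
Step 3: mid = 4, f'(mid) = 0, new interval = [4, 4]
Step 4: mid = 4, f'(mid) = 0, new interval = [4, 4]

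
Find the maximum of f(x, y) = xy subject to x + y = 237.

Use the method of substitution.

Substitute y = 237 - x into f(x,y) = xy:
g(x) = x(237 - x) = 237x - x^2
g'(x) = 237 - 2x = 0  =>  x = 237/2
y = 237 - 237/2 = 237/2
Maximum value = (237/2) * (237/2) = 56169/4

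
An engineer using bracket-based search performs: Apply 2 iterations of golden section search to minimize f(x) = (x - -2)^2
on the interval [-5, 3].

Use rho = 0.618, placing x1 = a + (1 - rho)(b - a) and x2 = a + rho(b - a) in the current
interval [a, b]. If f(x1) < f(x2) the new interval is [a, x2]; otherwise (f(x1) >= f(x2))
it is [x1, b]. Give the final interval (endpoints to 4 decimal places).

Golden section search for min of f(x) = (x - -2)^2 on [-5, 3].
Each step: x1 = a + (1 - rho)(b - a), x2 = a + rho(b - a); if f(x1) < f(x2) keep [a, x2], otherwise keep [x1, b].
Step 1: [-5.0000, 3.0000], x1=-1.9440 (f=0.0031), x2=-0.0560 (f=3.7791); f(x1) < f(x2) => keep [-5.0000, -0.0560]
Step 2: [-5.0000, -0.0560], x1=-3.1114 (f=1.2352), x2=-1.9446 (f=0.0031); f(x1) > f(x2) => keep [-3.1114, -0.0560]
Final interval: [-3.1114, -0.0560]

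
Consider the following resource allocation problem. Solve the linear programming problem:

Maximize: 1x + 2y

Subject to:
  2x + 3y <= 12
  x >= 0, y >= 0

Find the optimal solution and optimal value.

The feasible region has vertices at [(0, 0), (6, 0), (0, 4)].
Checking objective 1x + 2y at each vertex:
  (0, 0): 1*0 + 2*0 = 0
  (6, 0): 1*6 + 2*0 = 6
  (0, 4): 1*0 + 2*4 = 8
Maximum is 8 at (0, 4).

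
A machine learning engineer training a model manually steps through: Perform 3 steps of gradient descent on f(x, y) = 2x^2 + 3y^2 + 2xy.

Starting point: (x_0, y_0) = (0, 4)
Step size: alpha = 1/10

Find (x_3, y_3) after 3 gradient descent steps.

f(x,y) = 2x^2 + 3y^2 + 2xy
grad_x = 4x + 2y, grad_y = 6y + 2x
Step 1: grad = (8, 24), (-4/5, 8/5)
Step 2: grad = (0, 8), (-4/5, 4/5)
Step 3: grad = (-8/5, 16/5), (-16/25, 12/25)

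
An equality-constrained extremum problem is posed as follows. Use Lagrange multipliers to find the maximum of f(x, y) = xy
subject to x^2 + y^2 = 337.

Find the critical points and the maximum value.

Lagrange conditions: y = 2*lambda*x and x = 2*lambda*y
If x = 0 then y = 0, violating the constraint, so x, y != 0.
Dividing: y/x = x/y => x^2 = y^2 => y = x or y = -x
Constraint: 2x^2 = 337 => x^2 = 337/2 => x = +/-sqrt(337/2)
Critical points: (sqrt(337/2), sqrt(337/2)), (-sqrt(337/2), -sqrt(337/2)), (sqrt(337/2), -sqrt(337/2)), (-sqrt(337/2), sqrt(337/2))
  y = x:  xy = x^2 = 337/2  at (sqrt(337/2), sqrt(337/2)) and (-sqrt(337/2), -sqrt(337/2))
  y = -x: xy = -x^2 = -337/2 at (sqrt(337/2), -sqrt(337/2)) and (-sqrt(337/2), sqrt(337/2))
Maximum xy = 337/2 at (sqrt(337/2), sqrt(337/2)) and (-sqrt(337/2), -sqrt(337/2))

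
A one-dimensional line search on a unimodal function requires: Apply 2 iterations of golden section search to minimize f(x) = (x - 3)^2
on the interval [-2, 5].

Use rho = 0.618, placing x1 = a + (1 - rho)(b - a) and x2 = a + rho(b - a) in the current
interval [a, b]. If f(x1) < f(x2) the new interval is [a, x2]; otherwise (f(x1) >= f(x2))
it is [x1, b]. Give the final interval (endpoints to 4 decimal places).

Golden section search for min of f(x) = (x - 3)^2 on [-2, 5].
Each step: x1 = a + (1 - rho)(b - a), x2 = a + rho(b - a); if f(x1) < f(x2) keep [a, x2], otherwise keep [x1, b].
Step 1: [-2.0000, 5.0000], x1=0.6740 (f=5.4103), x2=2.3260 (f=0.4543); f(x1) > f(x2) => keep [0.6740, 5.0000]
Step 2: [0.6740, 5.0000], x1=2.3265 (f=0.4536), x2=3.3475 (f=0.1207); f(x1) > f(x2) => keep [2.3265, 5.0000]
Final interval: [2.3265, 5.0000]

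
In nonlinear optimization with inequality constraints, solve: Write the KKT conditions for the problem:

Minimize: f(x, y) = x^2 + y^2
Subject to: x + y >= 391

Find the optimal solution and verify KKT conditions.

KKT conditions for min x^2 + y^2 s.t. x + y >= 391:
Stationarity: 2x = mu, 2y = mu
So x = y = mu/2.
Complementary slackness: mu*(x + y - 391) = 0
Primal feasibility: x + y >= 391; dual feasibility: mu >= 0
If mu = 0 then x = y = 0, but 0 + 0 < 391 is infeasible, so the constraint is active.
Constraint active: x + y = 2*(mu/2) = 391 => mu = 391
x = y = 391/2, f = 152881/2
Verify: stationarity 2*(391/2) = 391 = mu; primal 391/2 + 391/2 = 391 >= 391; dual mu = 391 >= 0; complementary slackness 391*(391 - 391) = 0. All KKT conditions hold.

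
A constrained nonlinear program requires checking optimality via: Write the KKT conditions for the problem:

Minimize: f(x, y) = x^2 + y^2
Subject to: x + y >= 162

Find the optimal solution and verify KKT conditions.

KKT conditions for min x^2 + y^2 s.t. x + y >= 162:
Stationarity: 2x = mu, 2y = mu
So x = y = mu/2.
Complementary slackness: mu*(x + y - 162) = 0
Primal feasibility: x + y >= 162; dual feasibility: mu >= 0
If mu = 0 then x = y = 0, but 0 + 0 < 162 is infeasible, so the constraint is active.
Constraint active: x + y = 2*(mu/2) = 162 => mu = 162
x = y = 81, f = 13122
Verify: stationarity 2*81 = 162 = mu; primal 81 + 81 = 162 >= 162; dual mu = 162 >= 0; complementary slackness 162*(162 - 162) = 0. All KKT conditions hold.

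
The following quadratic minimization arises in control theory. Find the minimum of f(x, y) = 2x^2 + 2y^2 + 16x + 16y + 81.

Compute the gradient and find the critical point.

f(x,y) = 2x^2 + 2y^2 + 16x + 16y + 81
df/dx = 4x + (16) = 0  =>  x = -4
df/dy = 4y + (16) = 0  =>  y = -4
f(-4, -4) = 2*(-4)^2 + 2*(-4)^2 + 16*(-4) + 16*(-4) + 81 = 17
Hessian is diagonal with entries 4, 4 > 0, so this is a minimum.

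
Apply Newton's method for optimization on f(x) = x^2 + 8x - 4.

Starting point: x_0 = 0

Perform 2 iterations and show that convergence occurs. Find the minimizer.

f(x) = x^2 + 8x - 4, f'(x) = 2x + (8), f''(x) = 2
Step 1: f'(0) = 8, x_1 = 0 - 8/2 = -4
Step 2: f'(-4) = 0, x_2 = -4 (converged)
Newton's method converges in 1 step for quadratics.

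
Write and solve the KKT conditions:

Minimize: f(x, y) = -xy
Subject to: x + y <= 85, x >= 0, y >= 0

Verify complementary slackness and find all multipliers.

Problem: min -xy s.t. x + y <= 85 (multiplier lambda), x >= 0 (mu_x), y >= 0 (mu_y)
KKT stationarity: -y + lambda - mu_x = 0, -x + lambda - mu_y = 0, with lambda, mu_x, mu_y >= 0
Complementary slackness: lambda*(x + y - 85) = 0, mu_x*x = 0, mu_y*y = 0
If lambda = 0: y = -mu_x <= 0 and x = -mu_y <= 0 force x = y = 0 with f = 0; but x = y = 85/2 is feasible with f = -7225/4 < 0, so this is not the minimum. Hence lambda > 0 and x + y = 85.
Try x > 0, y > 0 (so mu_x = mu_y = 0): y = lambda, x = lambda => x = y = lambda
x + y = 85 => 2*lambda = 85 => lambda = 85/2
x* = y* = 85/2 > 0, consistent with mu_x = mu_y = 0.
(Any feasible point with x = 0 or y = 0 has f = 0 > -7225/4, so the minimum is not on those boundaries.)
min(-xy) = -7225/4 (i.e. max xy = 7225/4)
Multipliers: lambda = 85/2, mu_x = 0, mu_y = 0
Complementary slackness: lambda*(x + y - 85) = 85/2*(85/2 + 85/2 - 85) = 0, mu_x*x = 0*85/2 = 0, mu_y*y = 0*85/2 = 0. Satisfied.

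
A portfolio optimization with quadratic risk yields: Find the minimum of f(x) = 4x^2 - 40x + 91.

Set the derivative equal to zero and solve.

f(x) = 4x^2 - 40x + 91
f'(x) = 8x + (-40) = 0
x = 40/8 = 5
f(5) = -9
Since f''(x) = 8 > 0, this is a minimum.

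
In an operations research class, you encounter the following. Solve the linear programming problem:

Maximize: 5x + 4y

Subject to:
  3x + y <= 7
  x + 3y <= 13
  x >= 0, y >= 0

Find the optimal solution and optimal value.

Feasible vertices: (0, 0), (0, 13/3), (1, 4), (7/3, 0)
Objective 5x + 4y at each:
  (0, 0): 0
  (0, 13/3): 52/3
  (1, 4): 21
  (7/3, 0): 35/3
Maximum is 21 at (1, 4).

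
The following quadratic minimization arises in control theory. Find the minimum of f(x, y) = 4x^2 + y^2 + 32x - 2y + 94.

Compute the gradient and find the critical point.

f(x,y) = 4x^2 + y^2 + 32x - 2y + 94
df/dx = 8x + (32) = 0  =>  x = -4
df/dy = 2y + (-2) = 0  =>  y = 1
f(-4, 1) = 4*(-4)^2 + 1*(1)^2 + 32*(-4) + -2*(1) + 94 = 29
Hessian is diagonal with entries 8, 2 > 0, so this is a minimum.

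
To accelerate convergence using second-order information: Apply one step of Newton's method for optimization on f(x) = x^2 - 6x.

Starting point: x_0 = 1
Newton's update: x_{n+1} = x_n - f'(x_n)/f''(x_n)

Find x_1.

f(x) = x^2 - 6x
f'(x) = 2x + (-6), f''(x) = 2
Newton step: x_1 = x_0 - f'(x_0)/f''(x_0)
f'(1) = -4
x_1 = 1 - -4/2 = 3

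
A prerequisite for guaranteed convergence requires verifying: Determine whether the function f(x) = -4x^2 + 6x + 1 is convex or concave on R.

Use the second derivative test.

f(x) = -4x^2 + 6x + 1
f'(x) = -8x + 6
f''(x) = -8
Since f''(x) = -8 < 0 for all x, f is concave on R.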